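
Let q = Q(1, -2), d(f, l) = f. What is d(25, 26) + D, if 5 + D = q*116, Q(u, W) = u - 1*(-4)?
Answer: 600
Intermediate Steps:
Q(u, W) = 4 + u (Q(u, W) = u + 4 = 4 + u)
q = 5 (q = 4 + 1 = 5)
D = 575 (D = -5 + 5*116 = -5 + 580 = 575)
d(25, 26) + D = 25 + 575 = 600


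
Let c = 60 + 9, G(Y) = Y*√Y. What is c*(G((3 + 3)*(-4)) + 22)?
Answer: 1518 - 3312*I*√6 ≈ 1518.0 - 8112.7*I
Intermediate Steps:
G(Y) = Y^(3/2)
c = 69
c*(G((3 + 3)*(-4)) + 22) = 69*(((3 + 3)*(-4))^(3/2) + 22) = 69*((6*(-4))^(3/2) + 22) = 69*((-24)^(3/2) + 22) = 69*(-48*I*√6 + 22) = 69*(22 - 48*I*√6) = 1518 - 3312*I*√6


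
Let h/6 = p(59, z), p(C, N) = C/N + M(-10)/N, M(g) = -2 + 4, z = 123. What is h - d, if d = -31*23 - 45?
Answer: 31200/41 ≈ 760.98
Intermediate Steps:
M(g) = 2
d = -758 (d = -713 - 45 = -758)
p(C, N) = 2/N + C/N (p(C, N) = C/N + 2/N = 2/N + C/N)
h = 122/41 (h = 6*((2 + 59)/123) = 6*((1/123)*61) = 6*(61/123) = 122/41 ≈ 2.9756)
h - d = 122/41 - 1*(-758) = 122/41 + 758 = 31200/41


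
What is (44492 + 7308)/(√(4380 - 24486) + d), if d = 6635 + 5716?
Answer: 213260600/50855769 - 51800*I*√2234/50855769 ≈ 4.1934 - 0.048143*I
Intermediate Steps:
d = 12351
(44492 + 7308)/(√(4380 - 24486) + d) = (44492 + 7308)/(√(4380 - 24486) + 12351) = 51800/(√(-20106) + 12351) = 51800/(3*I*√2234 + 12351) = 51800/(12351 + 3*I*√2234)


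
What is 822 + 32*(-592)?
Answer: -18122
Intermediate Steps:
822 + 32*(-592) = 822 - 18944 = -18122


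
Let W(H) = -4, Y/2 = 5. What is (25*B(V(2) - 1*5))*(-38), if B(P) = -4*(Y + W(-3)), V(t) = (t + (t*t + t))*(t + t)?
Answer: 22800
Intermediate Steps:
Y = 10 (Y = 2*5 = 10)
V(t) = 2*t*(t² + 2*t) (V(t) = (t + (t² + t))*(2*t) = (t + (t + t²))*(2*t) = (t² + 2*t)*(2*t) = 2*t*(t² + 2*t))
B(P) = -24 (B(P) = -4*(10 - 4) = -4*6 = -24)
(25*B(V(2) - 1*5))*(-38) = (25*(-24))*(-38) = -600*(-38) = 22800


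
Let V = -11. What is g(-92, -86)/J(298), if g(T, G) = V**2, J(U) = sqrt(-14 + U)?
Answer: 121*sqrt(71)/142 ≈ 7.1800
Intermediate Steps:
g(T, G) = 121 (g(T, G) = (-11)**2 = 121)
g(-92, -86)/J(298) = 121/(sqrt(-14 + 298)) = 121/(sqrt(284)) = 121/((2*sqrt(71))) = 121*(sqrt(71)/142) = 121*sqrt(71)/142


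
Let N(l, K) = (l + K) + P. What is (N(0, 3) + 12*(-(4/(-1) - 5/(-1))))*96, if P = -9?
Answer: -1728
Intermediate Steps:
N(l, K) = -9 + K + l (N(l, K) = (l + K) - 9 = (K + l) - 9 = -9 + K + l)
(N(0, 3) + 12*(-(4/(-1) - 5/(-1))))*96 = ((-9 + 3 + 0) + 12*(-(4/(-1) - 5/(-1))))*96 = (-6 + 12*(-(4*(-1) - 5*(-1))))*96 = (-6 + 12*(-(-4 + 5)))*96 = (-6 + 12*(-1*1))*96 = (-6 + 12*(-1))*96 = (-6 - 12)*96 = -18*96 = -1728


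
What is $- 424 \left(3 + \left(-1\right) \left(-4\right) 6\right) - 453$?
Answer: $-11901$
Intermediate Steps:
$- 424 \left(3 + \left(-1\right) \left(-4\right) 6\right) - 453 = - 424 \left(3 + 4 \cdot 6\right) - 453 = - 424 \left(3 + 24\right) - 453 = \left(-424\right) 27 - 453 = -11448 - 453 = -11901$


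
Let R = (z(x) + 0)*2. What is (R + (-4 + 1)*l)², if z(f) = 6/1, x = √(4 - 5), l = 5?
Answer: 9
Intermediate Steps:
x = I (x = √(-1) = I ≈ 1.0*I)
z(f) = 6 (z(f) = 6*1 = 6)
R = 12 (R = (6 + 0)*2 = 6*2 = 12)
(R + (-4 + 1)*l)² = (12 + (-4 + 1)*5)² = (12 - 3*5)² = (12 - 15)² = (-3)² = 9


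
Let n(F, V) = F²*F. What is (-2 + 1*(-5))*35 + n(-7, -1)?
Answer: -588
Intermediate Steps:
n(F, V) = F³
(-2 + 1*(-5))*35 + n(-7, -1) = (-2 + 1*(-5))*35 + (-7)³ = (-2 - 5)*35 - 343 = -7*35 - 343 = -245 - 343 = -588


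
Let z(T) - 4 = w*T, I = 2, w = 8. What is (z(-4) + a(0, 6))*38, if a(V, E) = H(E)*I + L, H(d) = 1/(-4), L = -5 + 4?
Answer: -1121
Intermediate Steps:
L = -1
H(d) = -¼
z(T) = 4 + 8*T
a(V, E) = -3/2 (a(V, E) = -¼*2 - 1 = -½ - 1 = -3/2)
(z(-4) + a(0, 6))*38 = ((4 + 8*(-4)) - 3/2)*38 = ((4 - 32) - 3/2)*38 = (-28 - 3/2)*38 = -59/2*38 = -1121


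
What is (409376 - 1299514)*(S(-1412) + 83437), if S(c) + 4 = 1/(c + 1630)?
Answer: -8095090774255/109 ≈ -7.4267e+10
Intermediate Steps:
S(c) = -4 + 1/(1630 + c) (S(c) = -4 + 1/(c + 1630) = -4 + 1/(1630 + c))
(409376 - 1299514)*(S(-1412) + 83437) = (409376 - 1299514)*((-6519 - 4*(-1412))/(1630 - 1412) + 83437) = -890138*((-6519 + 5648)/218 + 83437) = -890138*((1/218)*(-871) + 83437) = -890138*(-871/218 + 83437) = -890138*18188395/218 = -8095090774255/109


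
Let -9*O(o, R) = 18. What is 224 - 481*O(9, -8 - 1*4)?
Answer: 1186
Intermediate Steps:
O(o, R) = -2 (O(o, R) = -1/9*18 = -2)
224 - 481*O(9, -8 - 1*4) = 224 - 481*(-2) = 224 + 962 = 1186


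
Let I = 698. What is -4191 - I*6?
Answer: -8379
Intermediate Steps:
-4191 - I*6 = -4191 - 698*6 = -4191 - 1*4188 = -4191 - 4188 = -8379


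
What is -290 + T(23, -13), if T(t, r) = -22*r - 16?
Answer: -20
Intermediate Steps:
T(t, r) = -16 - 22*r
-290 + T(23, -13) = -290 + (-16 - 22*(-13)) = -290 + (-16 + 286) = -290 + 270 = -20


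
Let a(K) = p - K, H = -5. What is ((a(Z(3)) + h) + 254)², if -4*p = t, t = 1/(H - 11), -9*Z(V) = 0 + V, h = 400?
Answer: 15784153225/36864 ≈ 4.2817e+5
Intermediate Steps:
Z(V) = -V/9 (Z(V) = -(0 + V)/9 = -V/9)
t = -1/16 (t = 1/(-5 - 11) = 1/(-16) = -1/16 ≈ -0.062500)
p = 1/64 (p = -¼*(-1/16) = 1/64 ≈ 0.015625)
a(K) = 1/64 - K
((a(Z(3)) + h) + 254)² = (((1/64 - (-1)*3/9) + 400) + 254)² = (((1/64 - 1*(-⅓)) + 400) + 254)² = (((1/64 + ⅓) + 400) + 254)² = ((67/192 + 400) + 254)² = (76867/192 + 254)² = (125635/192)² = 15784153225/36864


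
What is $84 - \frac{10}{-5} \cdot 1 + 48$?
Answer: $216$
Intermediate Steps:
$84 - \frac{10}{-5} \cdot 1 + 48 = 84 \left(-10\right) \left(- \frac{1}{5}\right) 1 + 48 = 84 \cdot 2 \cdot 1 + 48 = 84 \cdot 2 + 48 = 168 + 48 = 216$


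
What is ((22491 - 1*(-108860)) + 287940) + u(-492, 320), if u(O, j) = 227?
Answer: 419518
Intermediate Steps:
((22491 - 1*(-108860)) + 287940) + u(-492, 320) = ((22491 - 1*(-108860)) + 287940) + 227 = ((22491 + 108860) + 287940) + 227 = (131351 + 287940) + 227 = 419291 + 227 = 419518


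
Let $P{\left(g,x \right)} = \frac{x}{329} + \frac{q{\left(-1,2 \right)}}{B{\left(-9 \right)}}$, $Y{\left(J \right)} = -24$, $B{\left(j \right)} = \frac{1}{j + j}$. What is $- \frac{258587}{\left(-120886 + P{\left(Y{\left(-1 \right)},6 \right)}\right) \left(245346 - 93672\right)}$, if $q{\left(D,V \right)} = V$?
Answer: $\frac{5004419}{354946888104} \approx 1.4099 \cdot 10^{-5}$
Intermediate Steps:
$B{\left(j \right)} = \frac{1}{2 j}$
$P{\left(g,x \right)} = -36 + \frac{x}{329}$ ($P{\left(g,x \right)} = \frac{x}{329} + \frac{2}{\frac{1}{2} \frac{1}{-9}} = x \frac{1}{329} + \frac{2}{\frac{1}{2} \left(- \frac{1}{9}\right)} = \frac{x}{329} + \frac{2}{- \frac{1}{18}} = \frac{x}{329} + 2 \left(-18\right) = \frac{x}{329} - 36 = -36 + \frac{x}{329}$)
$- \frac{258587}{\left(-120886 + P{\left(Y{\left(-1 \right)},6 \right)}\right) \left(245346 - 93672\right)} = - \frac{258587}{\left(-120886 + \left(-36 + \frac{1}{329} \cdot 6\right)\right) \left(245346 - 93672\right)} = - \frac{258587}{\left(-120886 + \left(-36 + \frac{6}{329}\right)\right) 151674} = - \frac{258587}{\left(-120886 - \frac{11838}{329}\right) 151674} = - \frac{258587}{\left(- \frac{39783332}{329}\right) 151674} = - \frac{258587}{- \frac{6034097097768}{329}} = \left(-258587\right) \left(- \frac{329}{6034097097768}\right) = \frac{5004419}{354946888104}$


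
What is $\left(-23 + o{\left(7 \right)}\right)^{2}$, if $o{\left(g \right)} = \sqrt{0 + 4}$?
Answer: $441$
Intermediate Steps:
$o{\left(g \right)} = 2$ ($o{\left(g \right)} = \sqrt{4} = 2$)
$\left(-23 + o{\left(7 \right)}\right)^{2} = \left(-23 + 2\right)^{2} = \left(-21\right)^{2} = 441$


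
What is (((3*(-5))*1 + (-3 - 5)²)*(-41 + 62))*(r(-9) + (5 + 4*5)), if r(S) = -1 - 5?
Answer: 19551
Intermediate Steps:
r(S) = -6
(((3*(-5))*1 + (-3 - 5)²)*(-41 + 62))*(r(-9) + (5 + 4*5)) = (((3*(-5))*1 + (-3 - 5)²)*(-41 + 62))*(-6 + (5 + 4*5)) = ((-15*1 + (-8)²)*21)*(-6 + (5 + 20)) = ((-15 + 64)*21)*(-6 + 25) = (49*21)*19 = 1029*19 = 19551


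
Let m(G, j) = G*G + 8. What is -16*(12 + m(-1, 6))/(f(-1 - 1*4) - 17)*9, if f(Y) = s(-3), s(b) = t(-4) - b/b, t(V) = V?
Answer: 1512/11 ≈ 137.45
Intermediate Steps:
m(G, j) = 8 + G² (m(G, j) = G² + 8 = 8 + G²)
s(b) = -5 (s(b) = -4 - b/b = -4 - 1*1 = -4 - 1 = -5)
f(Y) = -5
-16*(12 + m(-1, 6))/(f(-1 - 1*4) - 17)*9 = -16*(12 + (8 + (-1)²))/(-5 - 17)*9 = -16*(12 + (8 + 1))/(-22)*9 = -16*(12 + 9)*(-1)/22*9 = -336*(-1)/22*9 = -16*(-21/22)*9 = (168/11)*9 = 1512/11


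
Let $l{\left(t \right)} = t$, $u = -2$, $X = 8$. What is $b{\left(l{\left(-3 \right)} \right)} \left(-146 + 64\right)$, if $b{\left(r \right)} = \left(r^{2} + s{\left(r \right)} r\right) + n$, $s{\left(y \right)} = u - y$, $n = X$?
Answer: $-1148$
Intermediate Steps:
$n = 8$
$s{\left(y \right)} = -2 - y$
$b{\left(r \right)} = 8 + r^{2} + r \left(-2 - r\right)$ ($b{\left(r \right)} = \left(r^{2} + \left(-2 - r\right) r\right) + 8 = \left(r^{2} + r \left(-2 - r\right)\right) + 8 = 8 + r^{2} + r \left(-2 - r\right)$)
$b{\left(l{\left(-3 \right)} \right)} \left(-146 + 64\right) = \left(8 - -6\right) \left(-146 + 64\right) = \left(8 + 6\right) \left(-82\right) = 14 \left(-82\right) = -1148$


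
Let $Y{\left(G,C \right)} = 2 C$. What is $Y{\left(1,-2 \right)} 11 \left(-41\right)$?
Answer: $1804$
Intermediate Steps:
$Y{\left(1,-2 \right)} 11 \left(-41\right) = 2 \left(-2\right) 11 \left(-41\right) = \left(-4\right) 11 \left(-41\right) = \left(-44\right) \left(-41\right) = 1804$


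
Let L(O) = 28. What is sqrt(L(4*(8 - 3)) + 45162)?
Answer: sqrt(45190) ≈ 212.58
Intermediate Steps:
sqrt(L(4*(8 - 3)) + 45162) = sqrt(28 + 45162) = sqrt(45190)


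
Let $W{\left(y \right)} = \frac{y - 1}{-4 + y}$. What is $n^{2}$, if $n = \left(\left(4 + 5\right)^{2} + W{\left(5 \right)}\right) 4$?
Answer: $115600$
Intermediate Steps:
$W{\left(y \right)} = \frac{-1 + y}{-4 + y}$
$n = 340$ ($n = \left(\left(4 + 5\right)^{2} + \frac{-1 + 5}{-4 + 5}\right) 4 = \left(9^{2} + 1^{-1} \cdot 4\right) 4 = \left(81 + 1 \cdot 4\right) 4 = \left(81 + 4\right) 4 = 85 \cdot 4 = 340$)
$n^{2} = 340^{2} = 115600$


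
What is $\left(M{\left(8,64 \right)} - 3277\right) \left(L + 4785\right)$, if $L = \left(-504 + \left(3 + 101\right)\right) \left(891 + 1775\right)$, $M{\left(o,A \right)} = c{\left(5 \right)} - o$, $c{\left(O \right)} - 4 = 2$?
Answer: $3481035585$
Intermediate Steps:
$c{\left(O \right)} = 6$ ($c{\left(O \right)} = 4 + 2 = 6$)
$M{\left(o,A \right)} = 6 - o$
$L = -1066400$ ($L = \left(-504 + 104\right) 2666 = \left(-400\right) 2666 = -1066400$)
$\left(M{\left(8,64 \right)} - 3277\right) \left(L + 4785\right) = \left(\left(6 - 8\right) - 3277\right) \left(-1066400 + 4785\right) = \left(\left(6 - 8\right) - 3277\right) \left(-1061615\right) = \left(-2 - 3277\right) \left(-1061615\right) = \left(-3279\right) \left(-1061615\right) = 3481035585$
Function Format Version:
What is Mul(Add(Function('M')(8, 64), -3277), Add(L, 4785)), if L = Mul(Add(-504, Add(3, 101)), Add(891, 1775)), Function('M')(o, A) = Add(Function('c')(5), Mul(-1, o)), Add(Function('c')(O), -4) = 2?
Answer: 3481035585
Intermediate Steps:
Function('c')(O) = 6 (Function('c')(O) = Add(4, 2) = 6)
Function('M')(o, A) = Add(6, Mul(-1, o))
L = -1066400 (L = Mul(Add(-504, 104), 2666) = Mul(-400, 2666) = -1066400)
Mul(Add(Function('M')(8, 64), -3277), Add(L, 4785)) = Mul(Add(Add(6, Mul(-1, 8)), -3277), Add(-1066400, 4785)) = Mul(Add(Add(6, -8), -3277), -1061615) = Mul(Add(-2, -3277), -1061615) = Mul(-3279, -1061615) = 3481035585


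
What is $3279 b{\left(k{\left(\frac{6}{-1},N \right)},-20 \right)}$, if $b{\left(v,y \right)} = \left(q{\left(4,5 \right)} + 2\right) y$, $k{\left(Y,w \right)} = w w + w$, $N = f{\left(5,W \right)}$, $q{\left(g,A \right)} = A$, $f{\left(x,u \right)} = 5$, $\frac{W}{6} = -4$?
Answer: $-459060$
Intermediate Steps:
$W = -24$ ($W = 6 \left(-4\right) = -24$)
$N = 5$
$k{\left(Y,w \right)} = w + w^{2}$ ($k{\left(Y,w \right)} = w^{2} + w = w + w^{2}$)
$b{\left(v,y \right)} = 7 y$ ($b{\left(v,y \right)} = \left(5 + 2\right) y = 7 y$)
$3279 b{\left(k{\left(\frac{6}{-1},N \right)},-20 \right)} = 3279 \cdot 7 \left(-20\right) = 3279 \left(-140\right) = -459060$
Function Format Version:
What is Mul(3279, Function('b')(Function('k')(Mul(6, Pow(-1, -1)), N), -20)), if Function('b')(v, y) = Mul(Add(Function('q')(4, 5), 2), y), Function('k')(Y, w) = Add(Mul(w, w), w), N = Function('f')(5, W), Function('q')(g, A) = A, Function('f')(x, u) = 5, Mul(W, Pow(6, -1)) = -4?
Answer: -459060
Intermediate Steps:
W = -24 (W = Mul(6, -4) = -24)
N = 5
Function('k')(Y, w) = Add(w, Pow(w, 2)) (Function('k')(Y, w) = Add(Pow(w, 2), w) = Add(w, Pow(w, 2)))
Function('b')(v, y) = Mul(7, y) (Function('b')(v, y) = Mul(Add(5, 2), y) = Mul(7, y))
Mul(3279, Function('b')(Function('k')(Mul(6, Pow(-1, -1)), N), -20)) = Mul(3279, Mul(7, -20)) = Mul(3279, -140) = -459060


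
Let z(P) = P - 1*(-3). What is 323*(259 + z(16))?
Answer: 89794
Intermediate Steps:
z(P) = 3 + P (z(P) = P + 3 = 3 + P)
323*(259 + z(16)) = 323*(259 + (3 + 16)) = 323*(259 + 19) = 323*278 = 89794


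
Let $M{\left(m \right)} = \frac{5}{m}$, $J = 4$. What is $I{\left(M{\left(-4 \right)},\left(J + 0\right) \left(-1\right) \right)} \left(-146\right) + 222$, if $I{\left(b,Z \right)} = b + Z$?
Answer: $\frac{1977}{2} \approx 988.5$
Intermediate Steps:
$I{\left(b,Z \right)} = Z + b$
$I{\left(M{\left(-4 \right)},\left(J + 0\right) \left(-1\right) \right)} \left(-146\right) + 222 = \left(\left(4 + 0\right) \left(-1\right) + \frac{5}{-4}\right) \left(-146\right) + 222 = \left(4 \left(-1\right) + 5 \left(- \frac{1}{4}\right)\right) \left(-146\right) + 222 = \left(-4 - \frac{5}{4}\right) \left(-146\right) + 222 = \left(- \frac{21}{4}\right) \left(-146\right) + 222 = \frac{1533}{2} + 222 = \frac{1977}{2}$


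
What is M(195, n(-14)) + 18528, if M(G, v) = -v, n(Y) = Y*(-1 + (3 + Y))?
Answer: 18360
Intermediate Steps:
n(Y) = Y*(2 + Y)
M(195, n(-14)) + 18528 = -(-14)*(2 - 14) + 18528 = -(-14)*(-12) + 18528 = -1*168 + 18528 = -168 + 18528 = 18360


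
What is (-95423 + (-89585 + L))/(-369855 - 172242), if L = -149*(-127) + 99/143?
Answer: 2159096/7047261 ≈ 0.30637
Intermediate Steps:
L = 246008/13 (L = 18923 + 99*(1/143) = 18923 + 9/13 = 246008/13 ≈ 18924.)
(-95423 + (-89585 + L))/(-369855 - 172242) = (-95423 + (-89585 + 246008/13))/(-369855 - 172242) = (-95423 - 918597/13)/(-542097) = -2159096/13*(-1/542097) = 2159096/7047261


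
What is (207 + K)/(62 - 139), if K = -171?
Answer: -36/77 ≈ -0.46753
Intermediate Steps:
(207 + K)/(62 - 139) = (207 - 171)/(62 - 139) = 36/(-77) = 36*(-1/77) = -36/77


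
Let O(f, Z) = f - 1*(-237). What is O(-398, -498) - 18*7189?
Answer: -129563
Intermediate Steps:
O(f, Z) = 237 + f (O(f, Z) = f + 237 = 237 + f)
O(-398, -498) - 18*7189 = (237 - 398) - 18*7189 = -161 - 1*129402 = -161 - 129402 = -129563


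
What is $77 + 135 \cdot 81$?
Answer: $11012$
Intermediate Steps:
$77 + 135 \cdot 81 = 77 + 10935 = 11012$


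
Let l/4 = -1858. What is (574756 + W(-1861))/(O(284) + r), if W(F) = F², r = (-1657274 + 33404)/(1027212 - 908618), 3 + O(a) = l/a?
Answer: -17000655482699/180451472 ≈ -94212.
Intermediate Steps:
l = -7432 (l = 4*(-1858) = -7432)
O(a) = -3 - 7432/a
r = -811935/59297 (r = -1623870/118594 = -1623870*1/118594 = -811935/59297 ≈ -13.693)
(574756 + W(-1861))/(O(284) + r) = (574756 + (-1861)²)/((-3 - 7432/284) - 811935/59297) = (574756 + 3463321)/((-3 - 7432*1/284) - 811935/59297) = 4038077/((-3 - 1858/71) - 811935/59297) = 4038077/(-2071/71 - 811935/59297) = 4038077/(-180451472/4210087) = 4038077*(-4210087/180451472) = -17000655482699/180451472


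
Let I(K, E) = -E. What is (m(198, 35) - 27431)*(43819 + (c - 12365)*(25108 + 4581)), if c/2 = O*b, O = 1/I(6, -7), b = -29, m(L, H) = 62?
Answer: 70369711952256/7 ≈ 1.0053e+13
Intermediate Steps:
O = ⅐ (O = 1/(-1*(-7)) = 1/7 = ⅐ ≈ 0.14286)
c = -58/7 (c = 2*((⅐)*(-29)) = 2*(-29/7) = -58/7 ≈ -8.2857)
(m(198, 35) - 27431)*(43819 + (c - 12365)*(25108 + 4581)) = (62 - 27431)*(43819 + (-58/7 - 12365)*(25108 + 4581)) = -27369*(43819 - 86613/7*29689) = -27369*(43819 - 2571453357/7) = -27369*(-2571146624/7) = 70369711952256/7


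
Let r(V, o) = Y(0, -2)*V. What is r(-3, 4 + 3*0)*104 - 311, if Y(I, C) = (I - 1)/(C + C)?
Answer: -389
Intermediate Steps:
Y(I, C) = (-1 + I)/(2*C) (Y(I, C) = (-1 + I)/((2*C)) = (-1 + I)*(1/(2*C)) = (-1 + I)/(2*C))
r(V, o) = V/4 (r(V, o) = ((½)*(-1 + 0)/(-2))*V = ((½)*(-½)*(-1))*V = V/4)
r(-3, 4 + 3*0)*104 - 311 = ((¼)*(-3))*104 - 311 = -¾*104 - 311 = -78 - 311 = -389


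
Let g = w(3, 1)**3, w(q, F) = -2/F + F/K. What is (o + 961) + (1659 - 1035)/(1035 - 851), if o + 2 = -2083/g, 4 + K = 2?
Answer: 3150147/2875 ≈ 1095.7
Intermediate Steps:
K = -2 (K = -4 + 2 = -2)
w(q, F) = -2/F - F/2 (w(q, F) = -2/F + F/(-2) = -2/F + F*(-1/2) = -2/F - F/2)
g = -125/8 (g = (-2/1 - 1/2*1)**3 = (-2*1 - 1/2)**3 = (-2 - 1/2)**3 = (-5/2)**3 = -125/8 ≈ -15.625)
o = 16414/125 (o = -2 - 2083/(-125/8) = -2 - 2083*(-8/125) = -2 + 16664/125 = 16414/125 ≈ 131.31)
(o + 961) + (1659 - 1035)/(1035 - 851) = (16414/125 + 961) + (1659 - 1035)/(1035 - 851) = 136539/125 + 624/184 = 136539/125 + 624*(1/184) = 136539/125 + 78/23 = 3150147/2875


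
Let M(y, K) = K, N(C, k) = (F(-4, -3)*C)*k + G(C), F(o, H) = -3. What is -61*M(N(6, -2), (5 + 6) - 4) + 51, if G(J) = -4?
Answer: -376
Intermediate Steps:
N(C, k) = -4 - 3*C*k (N(C, k) = (-3*C)*k - 4 = -3*C*k - 4 = -4 - 3*C*k)
-61*M(N(6, -2), (5 + 6) - 4) + 51 = -61*((5 + 6) - 4) + 51 = -61*(11 - 4) + 51 = -61*7 + 51 = -427 + 51 = -376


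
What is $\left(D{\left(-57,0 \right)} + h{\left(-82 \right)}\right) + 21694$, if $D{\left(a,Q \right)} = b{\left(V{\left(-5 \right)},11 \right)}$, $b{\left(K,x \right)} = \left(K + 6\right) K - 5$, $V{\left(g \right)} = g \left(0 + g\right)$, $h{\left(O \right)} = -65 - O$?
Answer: $22481$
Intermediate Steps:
$V{\left(g \right)} = g^{2}$ ($V{\left(g \right)} = g g = g^{2}$)
$b{\left(K,x \right)} = -5 + K \left(6 + K\right)$ ($b{\left(K,x \right)} = \left(6 + K\right) K - 5 = K \left(6 + K\right) - 5 = -5 + K \left(6 + K\right)$)
$D{\left(a,Q \right)} = 770$ ($D{\left(a,Q \right)} = -5 + \left(\left(-5\right)^{2}\right)^{2} + 6 \left(-5\right)^{2} = -5 + 25^{2} + 6 \cdot 25 = -5 + 625 + 150 = 770$)
$\left(D{\left(-57,0 \right)} + h{\left(-82 \right)}\right) + 21694 = \left(770 - -17\right) + 21694 = \left(770 + \left(-65 + 82\right)\right) + 21694 = \left(770 + 17\right) + 21694 = 787 + 21694 = 22481$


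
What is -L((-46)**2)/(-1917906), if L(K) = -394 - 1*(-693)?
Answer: 299/1917906 ≈ 0.00015590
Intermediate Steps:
L(K) = 299 (L(K) = -394 + 693 = 299)
-L((-46)**2)/(-1917906) = -1*299/(-1917906) = -299*(-1/1917906) = 299/1917906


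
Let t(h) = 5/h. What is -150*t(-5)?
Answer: 150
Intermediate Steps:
-150*t(-5) = -750/(-5) = -750*(-1)/5 = -150*(-1) = 150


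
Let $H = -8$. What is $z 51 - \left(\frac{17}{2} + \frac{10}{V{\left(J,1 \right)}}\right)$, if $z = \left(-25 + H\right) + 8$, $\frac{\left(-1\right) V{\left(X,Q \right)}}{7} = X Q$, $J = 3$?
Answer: $- \frac{53887}{42} \approx -1283.0$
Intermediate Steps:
$V{\left(X,Q \right)} = - 7 Q X$ ($V{\left(X,Q \right)} = - 7 X Q = - 7 Q X$)
$z = -25$ ($z = \left(-25 - 8\right) + 8 = -33 + 8 = -25$)
$z 51 - \left(\frac{17}{2} + \frac{10}{V{\left(J,1 \right)}}\right) = \left(-25\right) 51 - \frac{337}{42} = -1275 - \left(\frac{17}{2} - \frac{10}{21}\right) = -1275 - \frac{337}{42} = - \frac{53887}{42}$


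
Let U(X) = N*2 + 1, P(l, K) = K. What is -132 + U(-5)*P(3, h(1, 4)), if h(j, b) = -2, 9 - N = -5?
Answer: -190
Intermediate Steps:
N = 14 (N = 9 - 1*(-5) = 9 + 5 = 14)
U(X) = 29 (U(X) = 14*2 + 1 = 28 + 1 = 29)
-132 + U(-5)*P(3, h(1, 4)) = -132 + 29*(-2) = -132 - 58 = -190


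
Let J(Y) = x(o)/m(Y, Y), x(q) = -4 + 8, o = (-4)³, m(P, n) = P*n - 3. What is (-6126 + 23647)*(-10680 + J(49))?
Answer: -224361976678/1199 ≈ -1.8712e+8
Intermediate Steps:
m(P, n) = -3 + P*n
o = -64
x(q) = 4
J(Y) = 4/(-3 + Y²) (J(Y) = 4/(-3 + Y*Y) = 4/(-3 + Y²))
(-6126 + 23647)*(-10680 + J(49)) = (-6126 + 23647)*(-10680 + 4/(-3 + 49²)) = 17521*(-10680 + 4/(-3 + 2401)) = 17521*(-10680 + 4/2398) = 17521*(-10680 + 4*(1/2398)) = 17521*(-10680 + 2/1199) = 17521*(-12805318/1199) = -224361976678/1199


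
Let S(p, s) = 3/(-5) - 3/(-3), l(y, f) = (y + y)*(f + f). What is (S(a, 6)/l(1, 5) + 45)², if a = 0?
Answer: 5067001/2500 ≈ 2026.8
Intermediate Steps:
l(y, f) = 4*f*y (l(y, f) = (2*y)*(2*f) = 4*f*y)
S(p, s) = ⅖ (S(p, s) = 3*(-⅕) - 3*(-⅓) = -⅗ + 1 = ⅖)
(S(a, 6)/l(1, 5) + 45)² = (2/(5*((4*5*1))) + 45)² = ((⅖)/20 + 45)² = ((⅖)*(1/20) + 45)² = (1/50 + 45)² = (2251/50)² = 5067001/2500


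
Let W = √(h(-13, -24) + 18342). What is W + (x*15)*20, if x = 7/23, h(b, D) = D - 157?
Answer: 2100/23 + √18161 ≈ 226.07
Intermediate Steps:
h(b, D) = -157 + D
x = 7/23 (x = 7*(1/23) = 7/23 ≈ 0.30435)
W = √18161 (W = √((-157 - 24) + 18342) = √(-181 + 18342) = √18161 ≈ 134.76)
W + (x*15)*20 = √18161 + ((7/23)*15)*20 = √18161 + (105/23)*20 = √18161 + 2100/23 = 2100/23 + √18161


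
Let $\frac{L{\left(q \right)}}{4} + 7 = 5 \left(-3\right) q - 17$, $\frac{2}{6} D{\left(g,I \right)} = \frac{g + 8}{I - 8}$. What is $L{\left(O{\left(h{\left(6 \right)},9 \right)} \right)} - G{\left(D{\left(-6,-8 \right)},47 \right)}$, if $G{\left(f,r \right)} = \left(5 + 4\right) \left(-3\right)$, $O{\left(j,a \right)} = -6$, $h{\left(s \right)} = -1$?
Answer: $291$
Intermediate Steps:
$D{\left(g,I \right)} = \frac{3 \left(8 + g\right)}{-8 + I}$ ($D{\left(g,I \right)} = 3 \frac{g + 8}{I - 8} = 3 \frac{8 + g}{-8 + I} = \frac{3 \left(8 + g\right)}{-8 + I}$)
$G{\left(f,r \right)} = -27$ ($G{\left(f,r \right)} = 9 \left(-3\right) = -27$)
$L{\left(q \right)} = -96 - 60 q$ ($L{\left(q \right)} = -28 + 4 \left(5 \left(-3\right) q - 17\right) = -28 + 4 \left(- 15 q - 17\right) = -28 + 4 \left(-17 - 15 q\right) = -28 - \left(68 + 60 q\right) = -96 - 60 q$)
$L{\left(O{\left(h{\left(6 \right)},9 \right)} \right)} - G{\left(D{\left(-6,-8 \right)},47 \right)} = \left(-96 - -360\right) - -27 = \left(-96 + 360\right) + 27 = 264 + 27 = 291$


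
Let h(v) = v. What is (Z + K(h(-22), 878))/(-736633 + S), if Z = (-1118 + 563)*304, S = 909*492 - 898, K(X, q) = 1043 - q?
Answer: 168555/290303 ≈ 0.58062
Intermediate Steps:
S = 446330 (S = 447228 - 898 = 446330)
Z = -168720 (Z = -555*304 = -168720)
(Z + K(h(-22), 878))/(-736633 + S) = (-168720 + (1043 - 1*878))/(-736633 + 446330) = (-168720 + (1043 - 878))/(-290303) = (-168720 + 165)*(-1/290303) = -168555*(-1/290303) = 168555/290303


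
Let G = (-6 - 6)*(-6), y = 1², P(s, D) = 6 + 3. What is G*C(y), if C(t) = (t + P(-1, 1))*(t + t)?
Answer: 1440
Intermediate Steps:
P(s, D) = 9
y = 1
G = 72 (G = -12*(-6) = 72)
C(t) = 2*t*(9 + t) (C(t) = (t + 9)*(t + t) = (9 + t)*(2*t) = 2*t*(9 + t))
G*C(y) = 72*(2*1*(9 + 1)) = 72*(2*1*10) = 72*20 = 1440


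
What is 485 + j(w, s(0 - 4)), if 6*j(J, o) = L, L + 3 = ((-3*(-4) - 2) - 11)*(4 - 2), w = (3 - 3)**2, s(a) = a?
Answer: 2905/6 ≈ 484.17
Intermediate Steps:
w = 0 (w = 0**2 = 0)
L = -5 (L = -3 + ((-3*(-4) - 2) - 11)*(4 - 2) = -3 + ((12 - 2) - 11)*2 = -3 + (10 - 11)*2 = -3 - 1*2 = -3 - 2 = -5)
j(J, o) = -5/6 (j(J, o) = (1/6)*(-5) = -5/6)
485 + j(w, s(0 - 4)) = 485 - 5/6 = 2905/6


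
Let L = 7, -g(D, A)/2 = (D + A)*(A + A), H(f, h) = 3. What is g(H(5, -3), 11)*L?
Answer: -4312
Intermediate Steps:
g(D, A) = -4*A*(A + D) (g(D, A) = -2*(D + A)*(A + A) = -2*(A + D)*2*A = -4*A*(A + D))
g(H(5, -3), 11)*L = -4*11*(11 + 3)*7 = -4*11*14*7 = -616*7 = -4312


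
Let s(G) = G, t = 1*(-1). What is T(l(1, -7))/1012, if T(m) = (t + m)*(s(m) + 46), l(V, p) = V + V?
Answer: 12/253 ≈ 0.047431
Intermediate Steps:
t = -1
l(V, p) = 2*V
T(m) = (-1 + m)*(46 + m) (T(m) = (-1 + m)*(m + 46) = (-1 + m)*(46 + m))
T(l(1, -7))/1012 = (-46 + (2*1)² + 45*(2*1))/1012 = (-46 + 2² + 45*2)*(1/1012) = (-46 + 4 + 90)*(1/1012) = 48*(1/1012) = 12/253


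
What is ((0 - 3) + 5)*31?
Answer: 62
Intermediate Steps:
((0 - 3) + 5)*31 = (-3 + 5)*31 = 2*31 = 62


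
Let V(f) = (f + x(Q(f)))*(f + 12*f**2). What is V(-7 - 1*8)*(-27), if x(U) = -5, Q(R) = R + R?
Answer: 1449900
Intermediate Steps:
Q(R) = 2*R
V(f) = (-5 + f)*(f + 12*f**2) (V(f) = (f - 5)*(f + 12*f**2) = (-5 + f)*(f + 12*f**2))
V(-7 - 1*8)*(-27) = ((-7 - 1*8)*(-5 - 59*(-7 - 1*8) + 12*(-7 - 1*8)**2))*(-27) = ((-7 - 8)*(-5 - 59*(-7 - 8) + 12*(-7 - 8)**2))*(-27) = -15*(-5 - 59*(-15) + 12*(-15)**2)*(-27) = -15*(-5 + 885 + 12*225)*(-27) = -15*(-5 + 885 + 2700)*(-27) = -15*3580*(-27) = -53700*(-27) = 1449900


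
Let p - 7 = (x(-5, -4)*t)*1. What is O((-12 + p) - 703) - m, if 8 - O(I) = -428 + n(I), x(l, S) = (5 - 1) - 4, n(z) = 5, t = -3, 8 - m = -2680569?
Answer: -2680146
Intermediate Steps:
m = 2680577 (m = 8 - 1*(-2680569) = 8 + 2680569 = 2680577)
x(l, S) = 0 (x(l, S) = 4 - 4 = 0)
p = 7 (p = 7 + (0*(-3))*1 = 7 + 0*1 = 7 + 0 = 7)
O(I) = 431 (O(I) = 8 - (-428 + 5) = 8 - 1*(-423) = 8 + 423 = 431)
O((-12 + p) - 703) - m = 431 - 1*2680577 = 431 - 2680577 = -2680146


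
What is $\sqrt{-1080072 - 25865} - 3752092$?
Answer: $-3752092 + i \sqrt{1105937} \approx -3.7521 \cdot 10^{6} + 1051.6 i$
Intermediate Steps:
$\sqrt{-1080072 - 25865} - 3752092 = \sqrt{-1105937} - 3752092 = i \sqrt{1105937} - 3752092 = -3752092 + i \sqrt{1105937}$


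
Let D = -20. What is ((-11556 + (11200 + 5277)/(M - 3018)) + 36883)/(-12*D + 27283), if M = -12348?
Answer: 389158205/422918418 ≈ 0.92017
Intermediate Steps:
((-11556 + (11200 + 5277)/(M - 3018)) + 36883)/(-12*D + 27283) = ((-11556 + (11200 + 5277)/(-12348 - 3018)) + 36883)/(-12*(-20) + 27283) = ((-11556 + 16477/(-15366)) + 36883)/(240 + 27283) = ((-11556 + 16477*(-1/15366)) + 36883)/27523 = ((-11556 - 16477/15366) + 36883)*(1/27523) = (-177585973/15366 + 36883)*(1/27523) = (389158205/15366)*(1/27523) = 389158205/422918418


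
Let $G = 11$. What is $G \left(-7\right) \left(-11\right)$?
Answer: $847$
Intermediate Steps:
$G \left(-7\right) \left(-11\right) = 11 \left(-7\right) \left(-11\right) = \left(-77\right) \left(-11\right) = 847$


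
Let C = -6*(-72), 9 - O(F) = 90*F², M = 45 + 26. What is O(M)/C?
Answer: -16803/16 ≈ -1050.2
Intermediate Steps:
M = 71
O(F) = 9 - 90*F²
C = 432
O(M)/C = (9 - 90*71²)/432 = (9 - 90*5041)*(1/432) = (9 - 453690)*(1/432) = -453681*1/432 = -16803/16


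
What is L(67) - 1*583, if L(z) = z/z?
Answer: -582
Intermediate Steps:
L(z) = 1
L(67) - 1*583 = 1 - 1*583 = 1 - 583 = -582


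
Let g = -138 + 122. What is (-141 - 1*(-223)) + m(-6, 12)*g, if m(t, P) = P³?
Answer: -27566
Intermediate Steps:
g = -16
(-141 - 1*(-223)) + m(-6, 12)*g = (-141 - 1*(-223)) + 12³*(-16) = (-141 + 223) + 1728*(-16) = 82 - 27648 = -27566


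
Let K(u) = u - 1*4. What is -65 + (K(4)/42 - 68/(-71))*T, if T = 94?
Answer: 1777/71 ≈ 25.028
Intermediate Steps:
K(u) = -4 + u (K(u) = u - 4 = -4 + u)
-65 + (K(4)/42 - 68/(-71))*T = -65 + ((-4 + 4)/42 - 68/(-71))*94 = -65 + (0*(1/42) - 68*(-1/71))*94 = -65 + (0 + 68/71)*94 = -65 + (68/71)*94 = -65 + 6392/71 = 1777/71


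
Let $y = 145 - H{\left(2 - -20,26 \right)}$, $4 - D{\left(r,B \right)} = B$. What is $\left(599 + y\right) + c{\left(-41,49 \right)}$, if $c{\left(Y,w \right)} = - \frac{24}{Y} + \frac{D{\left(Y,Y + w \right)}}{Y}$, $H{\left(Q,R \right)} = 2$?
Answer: $\frac{30450}{41} \approx 742.68$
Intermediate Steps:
$D{\left(r,B \right)} = 4 - B$
$c{\left(Y,w \right)} = - \frac{24}{Y} + \frac{4 - Y - w}{Y}$ ($c{\left(Y,w \right)} = - \frac{24}{Y} + \frac{4 - \left(Y + w\right)}{Y} = - \frac{24}{Y} + \frac{4 - Y - w}{Y}$)
$y = 143$ ($y = 145 - 2 = 143$)
$\left(599 + y\right) + c{\left(-41,49 \right)} = \left(599 + 143\right) + \frac{-20 - -41 - 49}{-41} = 742 - \frac{-20 + 41 - 49}{41} = 742 - - \frac{28}{41} = 742 + \frac{28}{41} = \frac{30450}{41}$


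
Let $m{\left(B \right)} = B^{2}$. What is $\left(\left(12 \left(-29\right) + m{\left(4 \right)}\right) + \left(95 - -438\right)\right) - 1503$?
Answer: $-1302$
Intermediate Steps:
$\left(\left(12 \left(-29\right) + m{\left(4 \right)}\right) + \left(95 - -438\right)\right) - 1503 = \left(\left(12 \left(-29\right) + 4^{2}\right) + \left(95 - -438\right)\right) - 1503 = \left(\left(-348 + 16\right) + \left(95 + 438\right)\right) - 1503 = \left(-332 + 533\right) - 1503 = 201 - 1503 = -1302$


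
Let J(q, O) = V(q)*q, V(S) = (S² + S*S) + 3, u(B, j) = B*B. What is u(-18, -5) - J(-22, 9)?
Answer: 21686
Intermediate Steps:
u(B, j) = B²
V(S) = 3 + 2*S² (V(S) = (S² + S²) + 3 = 2*S² + 3 = 3 + 2*S²)
J(q, O) = q*(3 + 2*q²) (J(q, O) = (3 + 2*q²)*q = q*(3 + 2*q²))
u(-18, -5) - J(-22, 9) = (-18)² - (-22)*(3 + 2*(-22)²) = 324 - (-22)*(3 + 2*484) = 324 - (-22)*(3 + 968) = 324 - (-22)*971 = 324 - 1*(-21362) = 324 + 21362 = 21686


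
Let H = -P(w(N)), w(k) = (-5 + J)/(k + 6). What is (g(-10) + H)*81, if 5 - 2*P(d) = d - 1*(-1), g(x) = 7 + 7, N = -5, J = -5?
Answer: 567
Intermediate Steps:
w(k) = -10/(6 + k) (w(k) = (-5 - 5)/(k + 6) = -10/(6 + k))
g(x) = 14
P(d) = 2 - d/2 (P(d) = 5/2 - (d - 1*(-1))/2 = 5/2 - (d + 1)/2 = 5/2 - (1 + d)/2 = 5/2 + (-1/2 - d/2) = 2 - d/2)
H = -7 (H = -(2 - (-5)/(6 - 5)) = -(2 - (-5)/1) = -(2 - (-5)) = -(2 - 1/2*(-10)) = -(2 + 5) = -1*7 = -7)
(g(-10) + H)*81 = (14 - 7)*81 = 7*81 = 567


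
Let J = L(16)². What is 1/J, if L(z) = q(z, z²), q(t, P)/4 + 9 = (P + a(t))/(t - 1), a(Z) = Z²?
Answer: 225/2274064 ≈ 9.8942e-5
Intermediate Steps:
q(t, P) = -36 + 4*(P + t²)/(-1 + t) (q(t, P) = -36 + 4*((P + t²)/(t - 1)) = -36 + 4*((P + t²)/(-1 + t)) = -36 + 4*(P + t²)/(-1 + t))
L(z) = 4*(9 - 9*z + 2*z²)/(-1 + z) (L(z) = 4*(9 + z² + z² - 9*z)/(-1 + z) = 4*(9 - 9*z + 2*z²)/(-1 + z))
J = 2274064/225 (J = (4*(9 - 9*16 + 2*16²)/(-1 + 16))² = (4*(9 - 144 + 2*256)/15)² = (4*(1/15)*(9 - 144 + 512))² = (4*(1/15)*377)² = (1508/15)² = 2274064/225 ≈ 10107.)
1/J = 1/(2274064/225) = 225/2274064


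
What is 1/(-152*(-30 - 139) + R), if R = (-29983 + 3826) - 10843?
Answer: -1/11312 ≈ -8.8402e-5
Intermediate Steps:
R = -37000 (R = -26157 - 10843 = -37000)
1/(-152*(-30 - 139) + R) = 1/(-152*(-30 - 139) - 37000) = 1/(-152*(-169) - 37000) = 1/(25688 - 37000) = 1/(-11312) = -1/11312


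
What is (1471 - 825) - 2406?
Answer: -1760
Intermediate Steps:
(1471 - 825) - 2406 = 646 - 2406 = -1760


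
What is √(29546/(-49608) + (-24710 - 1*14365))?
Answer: I*√667800209297/4134 ≈ 197.68*I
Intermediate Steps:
√(29546/(-49608) + (-24710 - 1*14365)) = √(29546*(-1/49608) + (-24710 - 14365)) = √(-14773/24804 - 39075) = √(-969231073/24804) = I*√667800209297/4134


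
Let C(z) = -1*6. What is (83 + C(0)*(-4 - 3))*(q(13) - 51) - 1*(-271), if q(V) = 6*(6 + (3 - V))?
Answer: -9104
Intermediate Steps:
C(z) = -6
q(V) = 54 - 6*V (q(V) = 6*(9 - V) = 54 - 6*V)
(83 + C(0)*(-4 - 3))*(q(13) - 51) - 1*(-271) = (83 - 6*(-4 - 3))*((54 - 6*13) - 51) - 1*(-271) = (83 - 6*(-7))*((54 - 78) - 51) + 271 = (83 + 42)*(-24 - 51) + 271 = 125*(-75) + 271 = -9375 + 271 = -9104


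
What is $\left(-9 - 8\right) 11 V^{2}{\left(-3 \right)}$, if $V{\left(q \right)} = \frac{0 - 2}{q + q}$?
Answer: $- \frac{187}{9} \approx -20.778$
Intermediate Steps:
$V{\left(q \right)} = - \frac{1}{q}$ ($V{\left(q \right)} = - \frac{2}{2 q} = - 2 \frac{1}{2 q} = - \frac{1}{q}$)
$\left(-9 - 8\right) 11 V^{2}{\left(-3 \right)} = \left(-9 - 8\right) 11 \left(- \frac{1}{-3}\right)^{2} = \left(-9 - 8\right) 11 \left(\left(-1\right) \left(- \frac{1}{3}\right)\right)^{2} = \frac{\left(-17\right) 11}{9} = \left(-187\right) \frac{1}{9} = - \frac{187}{9}$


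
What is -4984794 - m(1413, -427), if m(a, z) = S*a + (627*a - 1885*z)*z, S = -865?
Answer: 718228693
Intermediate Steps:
m(a, z) = -865*a + z*(-1885*z + 627*a) (m(a, z) = -865*a + (627*a - 1885*z)*z = -865*a + (-1885*z + 627*a)*z = -865*a + z*(-1885*z + 627*a))
-4984794 - m(1413, -427) = -4984794 - (-1885*(-427)² - 865*1413 + 627*1413*(-427)) = -4984794 - (-1885*182329 - 1222245 - 378301077) = -4984794 - (-343690165 - 1222245 - 378301077) = -4984794 - 1*(-723213487) = -4984794 + 723213487 = 718228693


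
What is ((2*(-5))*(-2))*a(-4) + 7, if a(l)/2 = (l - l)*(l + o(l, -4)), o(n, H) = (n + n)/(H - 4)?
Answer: 7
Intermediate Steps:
o(n, H) = 2*n/(-4 + H) (o(n, H) = (2*n)/(-4 + H) = 2*n/(-4 + H))
a(l) = 0 (a(l) = 2*((l - l)*(l + 2*l/(-4 - 4))) = 2*(0*(l + 2*l/(-8))) = 2*(0*(l + 2*l*(-1/8))) = 2*(0*(l - l/4)) = 2*(0*(3*l/4)) = 2*0 = 0)
((2*(-5))*(-2))*a(-4) + 7 = ((2*(-5))*(-2))*0 + 7 = -10*(-2)*0 + 7 = 20*0 + 7 = 0 + 7 = 7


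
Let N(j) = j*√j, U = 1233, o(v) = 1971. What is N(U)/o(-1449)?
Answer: 137*√137/73 ≈ 21.966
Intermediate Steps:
N(j) = j^(3/2)
N(U)/o(-1449) = 1233^(3/2)/1971 = (3699*√137)*(1/1971) = 137*√137/73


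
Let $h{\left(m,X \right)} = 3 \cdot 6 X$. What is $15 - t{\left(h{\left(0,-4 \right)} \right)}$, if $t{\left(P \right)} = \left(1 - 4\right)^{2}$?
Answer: $6$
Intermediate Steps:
$h{\left(m,X \right)} = 18 X$
$t{\left(P \right)} = 9$ ($t{\left(P \right)} = \left(-3\right)^{2} = 9$)
$15 - t{\left(h{\left(0,-4 \right)} \right)} = 15 - 9 = 6$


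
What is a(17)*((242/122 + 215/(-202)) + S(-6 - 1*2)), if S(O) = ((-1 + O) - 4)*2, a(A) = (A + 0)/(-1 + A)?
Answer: -5253765/197152 ≈ -26.648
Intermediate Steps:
a(A) = A/(-1 + A)
S(O) = -10 + 2*O (S(O) = (-5 + O)*2 = -10 + 2*O)
a(17)*((242/122 + 215/(-202)) + S(-6 - 1*2)) = (17/(-1 + 17))*((242/122 + 215/(-202)) + (-10 + 2*(-6 - 1*2))) = (17/16)*((242*(1/122) + 215*(-1/202)) + (-10 + 2*(-6 - 2))) = (17*(1/16))*((121/61 - 215/202) + (-10 + 2*(-8))) = 17*(11327/12322 + (-10 - 16))/16 = 17*(11327/12322 - 26)/16 = (17/16)*(-309045/12322) = -5253765/197152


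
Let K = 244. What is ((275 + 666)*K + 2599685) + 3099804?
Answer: 5929093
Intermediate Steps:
((275 + 666)*K + 2599685) + 3099804 = ((275 + 666)*244 + 2599685) + 3099804 = (941*244 + 2599685) + 3099804 = (229604 + 2599685) + 3099804 = 2829289 + 3099804 = 5929093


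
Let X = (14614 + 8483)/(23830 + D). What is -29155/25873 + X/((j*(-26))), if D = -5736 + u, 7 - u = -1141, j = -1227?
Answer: -5965480227113/5294118460644 ≈ -1.1268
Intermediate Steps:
u = 1148 (u = 7 - 1*(-1141) = 7 + 1141 = 1148)
D = -4588 (D = -5736 + 1148 = -4588)
X = 7699/6414 (X = (14614 + 8483)/(23830 - 4588) = 23097/19242 = 23097*(1/19242) = 7699/6414 ≈ 1.2003)
-29155/25873 + X/((j*(-26))) = -29155/25873 + 7699/(6414*((-1227*(-26)))) = -29155*1/25873 + (7699/6414)/31902 = -29155/25873 + (7699/6414)*(1/31902) = -29155/25873 + 7699/204619428 = -5965480227113/5294118460644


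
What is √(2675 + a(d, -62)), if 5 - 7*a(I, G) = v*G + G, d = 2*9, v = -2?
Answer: 2*√32669/7 ≈ 51.642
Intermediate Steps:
d = 18
a(I, G) = 5/7 + G/7 (a(I, G) = 5/7 - (-2*G + G)/7 = 5/7 - (-1)*G/7 = 5/7 + G/7)
√(2675 + a(d, -62)) = √(2675 + (5/7 + (⅐)*(-62))) = √(2675 + (5/7 - 62/7)) = √(2675 - 57/7) = √(18668/7) = 2*√32669/7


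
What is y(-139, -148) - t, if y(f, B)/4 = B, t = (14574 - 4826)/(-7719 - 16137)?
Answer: -3528251/5964 ≈ -591.59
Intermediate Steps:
t = -2437/5964 (t = 9748/(-23856) = 9748*(-1/23856) = -2437/5964 ≈ -0.40862)
y(f, B) = 4*B
y(-139, -148) - t = 4*(-148) - 1*(-2437/5964) = -592 + 2437/5964 = -3528251/5964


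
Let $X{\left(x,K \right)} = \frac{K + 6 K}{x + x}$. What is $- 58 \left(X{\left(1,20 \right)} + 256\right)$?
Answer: $-18908$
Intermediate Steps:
$X{\left(x,K \right)} = \frac{7 K}{2 x}$
$- 58 \left(X{\left(1,20 \right)} + 256\right) = - 58 \left(\frac{7}{2} \cdot 20 \cdot 1^{-1} + 256\right) = - 58 \left(\frac{7}{2} \cdot 20 \cdot 1 + 256\right) = - 58 \left(70 + 256\right) = \left(-58\right) 326 = -18908$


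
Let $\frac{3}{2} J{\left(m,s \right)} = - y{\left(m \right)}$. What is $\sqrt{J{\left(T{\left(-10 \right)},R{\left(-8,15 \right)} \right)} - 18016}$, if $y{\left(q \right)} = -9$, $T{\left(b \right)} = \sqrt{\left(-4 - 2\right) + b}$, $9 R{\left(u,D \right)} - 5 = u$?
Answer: $i \sqrt{18010} \approx 134.2 i$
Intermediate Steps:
$R{\left(u,D \right)} = \frac{5}{9} + \frac{u}{9}$
$T{\left(b \right)} = \sqrt{-6 + b}$
$J{\left(m,s \right)} = 6$ ($J{\left(m,s \right)} = \frac{2 \left(\left(-1\right) \left(-9\right)\right)}{3} = \frac{2}{3} \cdot 9 = 6$)
$\sqrt{J{\left(T{\left(-10 \right)},R{\left(-8,15 \right)} \right)} - 18016} = \sqrt{6 - 18016} = \sqrt{-18010} = i \sqrt{18010}$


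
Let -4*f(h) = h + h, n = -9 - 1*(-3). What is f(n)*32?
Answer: 96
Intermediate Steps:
n = -6 (n = -9 + 3 = -6)
f(h) = -h/2 (f(h) = -(h + h)/4 = -h/2)
f(n)*32 = -1/2*(-6)*32 = 3*32 = 96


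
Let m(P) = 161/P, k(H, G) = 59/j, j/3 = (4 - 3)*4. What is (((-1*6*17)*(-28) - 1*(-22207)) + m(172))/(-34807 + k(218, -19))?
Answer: -12932991/17957875 ≈ -0.72019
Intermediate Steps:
j = 12 (j = 3*((4 - 3)*4) = 3*(1*4) = 3*4 = 12)
k(H, G) = 59/12
(((-1*6*17)*(-28) - 1*(-22207)) + m(172))/(-34807 + k(218, -19)) = (((-1*6*17)*(-28) - 1*(-22207)) + 161/172)/(-34807 + 59/12) = ((-6*17*(-28) + 22207) + 161*(1/172))/(-417625/12) = ((-102*(-28) + 22207) + 161/172)*(-12/417625) = ((2856 + 22207) + 161/172)*(-12/417625) = (25063 + 161/172)*(-12/417625) = (4310997/172)*(-12/417625) = -12932991/17957875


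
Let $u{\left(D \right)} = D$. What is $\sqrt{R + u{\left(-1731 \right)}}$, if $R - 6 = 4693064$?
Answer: $\sqrt{4691339} \approx 2165.9$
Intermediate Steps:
$R = 4693070$ ($R = 6 + 4693064 = 4693070$)
$\sqrt{R + u{\left(-1731 \right)}} = \sqrt{4693070 - 1731} = \sqrt{4691339}$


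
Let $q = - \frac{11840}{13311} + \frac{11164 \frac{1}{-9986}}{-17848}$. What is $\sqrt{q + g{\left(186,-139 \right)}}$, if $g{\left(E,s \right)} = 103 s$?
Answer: $\frac{7 i \sqrt{2855249377884455513892459}}{98850884742} \approx 119.66 i$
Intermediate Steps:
$q = - \frac{527524027879}{593105308452}$ ($q = \left(-11840\right) \frac{1}{13311} + 11164 \left(- \frac{1}{9986}\right) \left(- \frac{1}{17848}\right) = - \frac{11840}{13311} - - \frac{2791}{44557532} = - \frac{11840}{13311} + \frac{2791}{44557532} = - \frac{527524027879}{593105308452} \approx -0.88943$)
$\sqrt{q + g{\left(186,-139 \right)}} = \sqrt{- \frac{527524027879}{593105308452} + 103 \left(-139\right)} = \sqrt{- \frac{527524027879}{593105308452} - 14317} = \sqrt{- \frac{8492016225135163}{593105308452}} = \frac{7 i \sqrt{2855249377884455513892459}}{98850884742}$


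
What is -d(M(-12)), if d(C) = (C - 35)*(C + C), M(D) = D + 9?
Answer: -228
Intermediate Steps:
M(D) = 9 + D
d(C) = 2*C*(-35 + C) (d(C) = (-35 + C)*(2*C) = 2*C*(-35 + C))
-d(M(-12)) = -2*(9 - 12)*(-35 + (9 - 12)) = -2*(-3)*(-35 - 3) = -2*(-3)*(-38) = -1*228 = -228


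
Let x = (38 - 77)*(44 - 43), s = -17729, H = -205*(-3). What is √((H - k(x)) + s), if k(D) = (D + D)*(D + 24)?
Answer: 2*I*√4571 ≈ 135.22*I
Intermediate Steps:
H = 615
x = -39 (x = -39*1 = -39)
k(D) = 2*D*(24 + D) (k(D) = (2*D)*(24 + D) = 2*D*(24 + D))
√((H - k(x)) + s) = √((615 - 2*(-39)*(24 - 39)) - 17729) = √((615 - 2*(-39)*(-15)) - 17729) = √((615 - 1*1170) - 17729) = √((615 - 1170) - 17729) = √(-555 - 17729) = √(-18284) = 2*I*√4571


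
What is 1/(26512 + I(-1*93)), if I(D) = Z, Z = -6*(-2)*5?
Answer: 1/26572 ≈ 3.7634e-5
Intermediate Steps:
Z = 60 (Z = 12*5 = 60)
I(D) = 60
1/(26512 + I(-1*93)) = 1/(26512 + 60) = 1/26572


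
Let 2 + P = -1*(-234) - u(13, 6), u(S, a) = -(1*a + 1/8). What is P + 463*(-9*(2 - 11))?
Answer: 301929/8 ≈ 37741.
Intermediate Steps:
u(S, a) = -⅛ - a (u(S, a) = -(a + ⅛) = -(⅛ + a) = -⅛ - a)
P = 1905/8 (P = -2 + (-1*(-234) - (-⅛ - 1*6)) = -2 + (234 - (-⅛ - 6)) = -2 + (234 - 1*(-49/8)) = -2 + (234 + 49/8) = -2 + 1921/8 = 1905/8 ≈ 238.13)
P + 463*(-9*(2 - 11)) = 1905/8 + 463*(-9*(2 - 11)) = 1905/8 + 463*(-9*(-9)) = 1905/8 + 463*81 = 1905/8 + 37503 = 301929/8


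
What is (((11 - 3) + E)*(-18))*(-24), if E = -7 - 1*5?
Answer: -1728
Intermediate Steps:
E = -12 (E = -7 - 5 = -12)
(((11 - 3) + E)*(-18))*(-24) = (((11 - 3) - 12)*(-18))*(-24) = ((8 - 12)*(-18))*(-24) = -4*(-18)*(-24) = 72*(-24) = -1728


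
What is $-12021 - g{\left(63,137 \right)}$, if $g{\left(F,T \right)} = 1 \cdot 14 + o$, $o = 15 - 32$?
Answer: $-12018$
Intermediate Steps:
$o = -17$
$g{\left(F,T \right)} = -3$ ($g{\left(F,T \right)} = 1 \cdot 14 - 17 = 14 - 17 = -3$)
$-12021 - g{\left(63,137 \right)} = -12021 - -3 = -12021 + 3 = -12018$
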